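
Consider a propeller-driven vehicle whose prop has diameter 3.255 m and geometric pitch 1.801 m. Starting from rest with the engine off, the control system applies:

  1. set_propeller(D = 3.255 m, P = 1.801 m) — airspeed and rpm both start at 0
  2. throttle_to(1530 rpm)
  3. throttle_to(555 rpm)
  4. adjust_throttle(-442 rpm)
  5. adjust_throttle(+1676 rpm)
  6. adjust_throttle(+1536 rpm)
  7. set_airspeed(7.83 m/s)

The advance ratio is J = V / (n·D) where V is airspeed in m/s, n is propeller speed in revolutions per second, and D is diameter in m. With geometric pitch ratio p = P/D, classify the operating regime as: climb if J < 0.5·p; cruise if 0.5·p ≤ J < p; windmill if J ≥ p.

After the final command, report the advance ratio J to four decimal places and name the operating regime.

J = 0.0434, regime = climb

set_propeller: D = 3.255 m, P = 1.801 m (p = P/D = 0.553303); state ← (V=0, rpm=0)
throttle_to(1530): rpm ← 1530
throttle_to(555): rpm ← 555
adjust_throttle(-442): rpm ← 555 -442 = 113
adjust_throttle(+1676): rpm ← 113 +1676 = 1789
adjust_throttle(+1536): rpm ← 1789 +1536 = 3325
set_airspeed(7.83): V ← 7.83 m/s
final state: V = 7.83 m/s, rpm = 3325 → n = rpm/60 = 55.416667 rev/s
J = V / (n·D) = 7.83 / (55.416667 × 3.255) = 0.043408
regime bands: climb J<0.2767 | cruise [0.2767, 0.5533) | windmill J≥0.5533
J = 0.0434 → climb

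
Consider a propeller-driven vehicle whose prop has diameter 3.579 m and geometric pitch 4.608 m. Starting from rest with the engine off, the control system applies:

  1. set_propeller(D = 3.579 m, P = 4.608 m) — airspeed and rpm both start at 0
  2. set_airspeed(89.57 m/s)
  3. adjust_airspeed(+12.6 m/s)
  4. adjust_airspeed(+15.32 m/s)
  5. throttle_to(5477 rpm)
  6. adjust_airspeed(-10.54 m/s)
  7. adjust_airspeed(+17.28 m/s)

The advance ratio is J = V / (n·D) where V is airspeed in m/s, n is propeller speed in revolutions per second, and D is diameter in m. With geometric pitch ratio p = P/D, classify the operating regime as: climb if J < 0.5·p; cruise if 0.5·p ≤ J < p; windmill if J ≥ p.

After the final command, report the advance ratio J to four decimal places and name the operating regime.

set_propeller: D = 3.579 m, P = 4.608 m (p = P/D = 1.287510); state ← (V=0, rpm=0)
set_airspeed(89.57): V ← 89.57 m/s
adjust_airspeed(+12.6): V ← 89.57 +12.6 = 102.17 m/s
adjust_airspeed(+15.32): V ← 102.17 +15.32 = 117.49 m/s
throttle_to(5477): rpm ← 5477
adjust_airspeed(-10.54): V ← 117.49 -10.54 = 106.95 m/s
adjust_airspeed(+17.28): V ← 106.95 +17.28 = 124.23 m/s
final state: V = 124.23 m/s, rpm = 5477 → n = rpm/60 = 91.283333 rev/s
J = V / (n·D) = 124.23 / (91.283333 × 3.579) = 0.380254
regime bands: climb J<0.6438 | cruise [0.6438, 1.2875) | windmill J≥1.2875
J = 0.3803 → climb

J = 0.3803, regime = climb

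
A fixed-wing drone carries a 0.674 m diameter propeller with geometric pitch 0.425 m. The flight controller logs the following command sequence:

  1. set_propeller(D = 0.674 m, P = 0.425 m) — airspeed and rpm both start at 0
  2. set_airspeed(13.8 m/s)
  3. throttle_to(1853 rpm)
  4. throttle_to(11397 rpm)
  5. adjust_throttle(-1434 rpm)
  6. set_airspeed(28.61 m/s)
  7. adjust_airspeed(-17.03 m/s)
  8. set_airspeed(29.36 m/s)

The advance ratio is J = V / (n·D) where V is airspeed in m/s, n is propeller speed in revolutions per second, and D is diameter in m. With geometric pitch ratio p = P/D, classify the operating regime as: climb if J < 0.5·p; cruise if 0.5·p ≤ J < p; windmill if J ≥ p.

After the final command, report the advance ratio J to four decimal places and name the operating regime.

J = 0.2623, regime = climb

set_propeller: D = 0.674 m, P = 0.425 m (p = P/D = 0.630564); state ← (V=0, rpm=0)
set_airspeed(13.8): V ← 13.8 m/s
throttle_to(1853): rpm ← 1853
throttle_to(11397): rpm ← 11397
adjust_throttle(-1434): rpm ← 11397 -1434 = 9963
set_airspeed(28.61): V ← 28.61 m/s
adjust_airspeed(-17.03): V ← 28.61 -17.03 = 11.58 m/s
set_airspeed(29.36): V ← 29.36 m/s
final state: V = 29.36 m/s, rpm = 9963 → n = rpm/60 = 166.050000 rev/s
J = V / (n·D) = 29.36 / (166.050000 × 0.674) = 0.262336
regime bands: climb J<0.3153 | cruise [0.3153, 0.6306) | windmill J≥0.6306
J = 0.2623 → climb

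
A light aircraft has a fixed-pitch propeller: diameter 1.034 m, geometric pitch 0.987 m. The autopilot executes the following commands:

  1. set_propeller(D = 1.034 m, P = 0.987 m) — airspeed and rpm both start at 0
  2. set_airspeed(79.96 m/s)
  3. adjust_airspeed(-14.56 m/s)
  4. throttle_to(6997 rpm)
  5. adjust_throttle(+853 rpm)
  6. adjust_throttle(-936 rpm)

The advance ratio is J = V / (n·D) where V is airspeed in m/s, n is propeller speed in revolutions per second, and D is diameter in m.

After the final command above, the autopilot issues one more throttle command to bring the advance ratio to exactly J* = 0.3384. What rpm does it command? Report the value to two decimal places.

rpm = 11214.45

set_propeller: D = 1.034 m, P = 0.987 m (p = P/D = 0.954545); state ← (V=0, rpm=0)
set_airspeed(79.96): V ← 79.96 m/s
adjust_airspeed(-14.56): V ← 79.96 -14.56 = 65.4 m/s
throttle_to(6997): rpm ← 6997
adjust_throttle(+853): rpm ← 6997 +853 = 7850
adjust_throttle(-936): rpm ← 7850 -936 = 6914
final state: V = 65.4 m/s, rpm = 6914 → n = rpm/60 = 115.233333 rev/s
target J* = 0.3384; solve J* = V/(n·D) for n: n = V/(J*·D) = 65.4/(0.3384 × 1.034) = 186.907554 rev/s
rpm = 60·n = 11214.453270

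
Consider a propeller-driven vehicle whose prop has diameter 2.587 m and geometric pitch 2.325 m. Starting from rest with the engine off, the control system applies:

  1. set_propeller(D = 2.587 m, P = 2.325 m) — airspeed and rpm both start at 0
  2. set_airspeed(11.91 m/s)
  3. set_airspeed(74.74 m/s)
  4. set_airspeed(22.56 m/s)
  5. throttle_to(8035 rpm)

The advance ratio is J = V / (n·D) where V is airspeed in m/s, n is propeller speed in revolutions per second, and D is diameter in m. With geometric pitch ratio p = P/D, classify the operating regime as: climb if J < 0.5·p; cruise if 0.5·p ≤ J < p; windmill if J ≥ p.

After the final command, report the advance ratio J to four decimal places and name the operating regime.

J = 0.0651, regime = climb

set_propeller: D = 2.587 m, P = 2.325 m (p = P/D = 0.898724); state ← (V=0, rpm=0)
set_airspeed(11.91): V ← 11.91 m/s
set_airspeed(74.74): V ← 74.74 m/s
set_airspeed(22.56): V ← 22.56 m/s
throttle_to(8035): rpm ← 8035
final state: V = 22.56 m/s, rpm = 8035 → n = rpm/60 = 133.916667 rev/s
J = V / (n·D) = 22.56 / (133.916667 × 2.587) = 0.065119
regime bands: climb J<0.4494 | cruise [0.4494, 0.8987) | windmill J≥0.8987
J = 0.0651 → climb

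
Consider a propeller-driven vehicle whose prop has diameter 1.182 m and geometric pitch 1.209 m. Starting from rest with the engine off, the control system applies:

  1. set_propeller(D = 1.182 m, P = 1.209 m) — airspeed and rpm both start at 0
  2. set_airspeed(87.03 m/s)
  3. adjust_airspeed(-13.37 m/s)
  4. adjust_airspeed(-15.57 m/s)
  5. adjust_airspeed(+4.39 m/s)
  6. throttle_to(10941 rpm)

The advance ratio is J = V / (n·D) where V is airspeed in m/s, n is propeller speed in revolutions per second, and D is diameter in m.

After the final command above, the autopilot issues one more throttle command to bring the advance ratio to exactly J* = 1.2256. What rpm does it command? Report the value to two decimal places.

set_propeller: D = 1.182 m, P = 1.209 m (p = P/D = 1.022843); state ← (V=0, rpm=0)
set_airspeed(87.03): V ← 87.03 m/s
adjust_airspeed(-13.37): V ← 87.03 -13.37 = 73.66 m/s
adjust_airspeed(-15.57): V ← 73.66 -15.57 = 58.09 m/s
adjust_airspeed(+4.39): V ← 58.09 +4.39 = 62.48 m/s
throttle_to(10941): rpm ← 10941
final state: V = 62.48 m/s, rpm = 10941 → n = rpm/60 = 182.350000 rev/s
target J* = 1.2256; solve J* = V/(n·D) for n: n = V/(J*·D) = 62.48/(1.2256 × 1.182) = 43.129537 rev/s
rpm = 60·n = 2587.772197

rpm = 2587.77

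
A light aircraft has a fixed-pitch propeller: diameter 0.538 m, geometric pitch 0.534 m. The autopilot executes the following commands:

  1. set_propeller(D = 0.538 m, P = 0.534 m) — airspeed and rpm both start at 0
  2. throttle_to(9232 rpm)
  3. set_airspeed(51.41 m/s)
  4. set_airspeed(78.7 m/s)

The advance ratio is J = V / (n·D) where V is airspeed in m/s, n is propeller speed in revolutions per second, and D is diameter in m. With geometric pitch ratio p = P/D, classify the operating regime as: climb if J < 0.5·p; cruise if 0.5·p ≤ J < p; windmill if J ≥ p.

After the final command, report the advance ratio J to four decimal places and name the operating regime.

J = 0.9507, regime = cruise

set_propeller: D = 0.538 m, P = 0.534 m (p = P/D = 0.992565); state ← (V=0, rpm=0)
throttle_to(9232): rpm ← 9232
set_airspeed(51.41): V ← 51.41 m/s
set_airspeed(78.7): V ← 78.7 m/s
final state: V = 78.7 m/s, rpm = 9232 → n = rpm/60 = 153.866667 rev/s
J = V / (n·D) = 78.7 / (153.866667 × 0.538) = 0.950710
regime bands: climb J<0.4963 | cruise [0.4963, 0.9926) | windmill J≥0.9926
J = 0.9507 → cruise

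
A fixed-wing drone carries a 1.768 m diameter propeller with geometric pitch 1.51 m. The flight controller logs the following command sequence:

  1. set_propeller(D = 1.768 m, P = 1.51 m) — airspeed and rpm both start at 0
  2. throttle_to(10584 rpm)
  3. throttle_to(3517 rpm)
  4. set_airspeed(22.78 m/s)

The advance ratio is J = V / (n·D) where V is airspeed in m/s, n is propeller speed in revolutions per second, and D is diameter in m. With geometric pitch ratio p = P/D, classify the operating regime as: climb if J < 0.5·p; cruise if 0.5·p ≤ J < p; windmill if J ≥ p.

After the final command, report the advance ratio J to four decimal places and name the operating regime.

set_propeller: D = 1.768 m, P = 1.51 m (p = P/D = 0.854072); state ← (V=0, rpm=0)
throttle_to(10584): rpm ← 10584
throttle_to(3517): rpm ← 3517
set_airspeed(22.78): V ← 22.78 m/s
final state: V = 22.78 m/s, rpm = 3517 → n = rpm/60 = 58.616667 rev/s
J = V / (n·D) = 22.78 / (58.616667 × 1.768) = 0.219811
regime bands: climb J<0.4270 | cruise [0.4270, 0.8541) | windmill J≥0.8541
J = 0.2198 → climb

J = 0.2198, regime = climb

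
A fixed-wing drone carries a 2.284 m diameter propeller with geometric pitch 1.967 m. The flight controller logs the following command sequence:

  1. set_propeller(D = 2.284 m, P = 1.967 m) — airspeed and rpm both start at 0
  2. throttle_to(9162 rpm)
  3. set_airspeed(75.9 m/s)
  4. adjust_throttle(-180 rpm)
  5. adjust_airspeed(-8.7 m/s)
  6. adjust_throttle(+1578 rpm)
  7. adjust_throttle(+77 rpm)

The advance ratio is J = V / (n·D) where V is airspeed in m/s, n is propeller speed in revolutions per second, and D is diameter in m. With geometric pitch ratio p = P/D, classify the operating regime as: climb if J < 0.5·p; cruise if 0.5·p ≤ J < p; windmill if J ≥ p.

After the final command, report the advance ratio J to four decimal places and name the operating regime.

set_propeller: D = 2.284 m, P = 1.967 m (p = P/D = 0.861208); state ← (V=0, rpm=0)
throttle_to(9162): rpm ← 9162
set_airspeed(75.9): V ← 75.9 m/s
adjust_throttle(-180): rpm ← 9162 -180 = 8982
adjust_airspeed(-8.7): V ← 75.9 -8.7 = 67.2 m/s
adjust_throttle(+1578): rpm ← 8982 +1578 = 10560
adjust_throttle(+77): rpm ← 10560 +77 = 10637
final state: V = 67.2 m/s, rpm = 10637 → n = rpm/60 = 177.283333 rev/s
J = V / (n·D) = 67.2 / (177.283333 × 2.284) = 0.165961
regime bands: climb J<0.4306 | cruise [0.4306, 0.8612) | windmill J≥0.8612
J = 0.1660 → climb

J = 0.1660, regime = climb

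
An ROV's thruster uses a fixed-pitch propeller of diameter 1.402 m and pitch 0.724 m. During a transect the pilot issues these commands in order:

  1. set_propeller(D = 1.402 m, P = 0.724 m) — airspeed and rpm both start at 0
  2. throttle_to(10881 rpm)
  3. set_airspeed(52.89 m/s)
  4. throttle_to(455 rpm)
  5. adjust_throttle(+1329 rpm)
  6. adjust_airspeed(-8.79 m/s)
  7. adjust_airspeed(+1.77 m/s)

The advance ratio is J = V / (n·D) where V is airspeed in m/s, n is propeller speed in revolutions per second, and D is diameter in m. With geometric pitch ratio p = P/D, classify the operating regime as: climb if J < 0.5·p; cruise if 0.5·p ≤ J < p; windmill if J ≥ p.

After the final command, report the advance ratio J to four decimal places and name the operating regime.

J = 1.1004, regime = windmill

set_propeller: D = 1.402 m, P = 0.724 m (p = P/D = 0.516405); state ← (V=0, rpm=0)
throttle_to(10881): rpm ← 10881
set_airspeed(52.89): V ← 52.89 m/s
throttle_to(455): rpm ← 455
adjust_throttle(+1329): rpm ← 455 +1329 = 1784
adjust_airspeed(-8.79): V ← 52.89 -8.79 = 44.1 m/s
adjust_airspeed(+1.77): V ← 44.1 +1.77 = 45.87 m/s
final state: V = 45.87 m/s, rpm = 1784 → n = rpm/60 = 29.733333 rev/s
J = V / (n·D) = 45.87 / (29.733333 × 1.402) = 1.100366
regime bands: climb J<0.2582 | cruise [0.2582, 0.5164) | windmill J≥0.5164
J = 1.1004 → windmill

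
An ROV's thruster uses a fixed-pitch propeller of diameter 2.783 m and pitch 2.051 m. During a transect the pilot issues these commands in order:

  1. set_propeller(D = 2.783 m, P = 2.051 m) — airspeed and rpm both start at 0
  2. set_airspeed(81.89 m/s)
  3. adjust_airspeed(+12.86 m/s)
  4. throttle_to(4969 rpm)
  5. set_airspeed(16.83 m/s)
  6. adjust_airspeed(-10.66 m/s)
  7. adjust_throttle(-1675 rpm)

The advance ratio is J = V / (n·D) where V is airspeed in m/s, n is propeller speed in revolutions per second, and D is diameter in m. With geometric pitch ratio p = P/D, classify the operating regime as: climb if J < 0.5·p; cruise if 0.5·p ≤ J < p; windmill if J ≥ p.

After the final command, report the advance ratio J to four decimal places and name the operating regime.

J = 0.0404, regime = climb

set_propeller: D = 2.783 m, P = 2.051 m (p = P/D = 0.736974); state ← (V=0, rpm=0)
set_airspeed(81.89): V ← 81.89 m/s
adjust_airspeed(+12.86): V ← 81.89 +12.86 = 94.75 m/s
throttle_to(4969): rpm ← 4969
set_airspeed(16.83): V ← 16.83 m/s
adjust_airspeed(-10.66): V ← 16.83 -10.66 = 6.17 m/s
adjust_throttle(-1675): rpm ← 4969 -1675 = 3294
final state: V = 6.17 m/s, rpm = 3294 → n = rpm/60 = 54.900000 rev/s
J = V / (n·D) = 6.17 / (54.900000 × 2.783) = 0.040383
regime bands: climb J<0.3685 | cruise [0.3685, 0.7370) | windmill J≥0.7370
J = 0.0404 → climb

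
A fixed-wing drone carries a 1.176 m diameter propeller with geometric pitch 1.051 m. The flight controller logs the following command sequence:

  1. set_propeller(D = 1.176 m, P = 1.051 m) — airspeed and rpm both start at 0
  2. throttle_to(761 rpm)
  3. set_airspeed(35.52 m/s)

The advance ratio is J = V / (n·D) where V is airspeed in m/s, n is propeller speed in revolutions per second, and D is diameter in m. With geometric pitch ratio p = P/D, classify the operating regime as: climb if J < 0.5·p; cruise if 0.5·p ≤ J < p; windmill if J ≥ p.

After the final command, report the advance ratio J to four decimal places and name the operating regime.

J = 2.3814, regime = windmill

set_propeller: D = 1.176 m, P = 1.051 m (p = P/D = 0.893707); state ← (V=0, rpm=0)
throttle_to(761): rpm ← 761
set_airspeed(35.52): V ← 35.52 m/s
final state: V = 35.52 m/s, rpm = 761 → n = rpm/60 = 12.683333 rev/s
J = V / (n·D) = 35.52 / (12.683333 × 1.176) = 2.381399
regime bands: climb J<0.4469 | cruise [0.4469, 0.8937) | windmill J≥0.8937
J = 2.3814 → windmill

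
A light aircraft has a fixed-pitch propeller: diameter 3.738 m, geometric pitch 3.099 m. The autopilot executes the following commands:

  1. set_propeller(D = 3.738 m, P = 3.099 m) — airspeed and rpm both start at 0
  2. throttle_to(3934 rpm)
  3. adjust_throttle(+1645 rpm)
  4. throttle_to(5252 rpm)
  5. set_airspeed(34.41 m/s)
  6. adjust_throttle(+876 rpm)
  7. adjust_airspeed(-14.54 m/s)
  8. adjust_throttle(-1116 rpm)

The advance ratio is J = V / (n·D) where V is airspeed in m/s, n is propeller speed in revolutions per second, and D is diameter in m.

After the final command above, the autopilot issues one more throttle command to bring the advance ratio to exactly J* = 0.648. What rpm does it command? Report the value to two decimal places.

set_propeller: D = 3.738 m, P = 3.099 m (p = P/D = 0.829053); state ← (V=0, rpm=0)
throttle_to(3934): rpm ← 3934
adjust_throttle(+1645): rpm ← 3934 +1645 = 5579
throttle_to(5252): rpm ← 5252
set_airspeed(34.41): V ← 34.41 m/s
adjust_throttle(+876): rpm ← 5252 +876 = 6128
adjust_airspeed(-14.54): V ← 34.41 -14.54 = 19.87 m/s
adjust_throttle(-1116): rpm ← 6128 -1116 = 5012
final state: V = 19.87 m/s, rpm = 5012 → n = rpm/60 = 83.533333 rev/s
target J* = 0.648; solve J* = V/(n·D) for n: n = V/(J*·D) = 19.87/(0.648 × 3.738) = 8.203205 rev/s
rpm = 60·n = 492.192299

rpm = 492.19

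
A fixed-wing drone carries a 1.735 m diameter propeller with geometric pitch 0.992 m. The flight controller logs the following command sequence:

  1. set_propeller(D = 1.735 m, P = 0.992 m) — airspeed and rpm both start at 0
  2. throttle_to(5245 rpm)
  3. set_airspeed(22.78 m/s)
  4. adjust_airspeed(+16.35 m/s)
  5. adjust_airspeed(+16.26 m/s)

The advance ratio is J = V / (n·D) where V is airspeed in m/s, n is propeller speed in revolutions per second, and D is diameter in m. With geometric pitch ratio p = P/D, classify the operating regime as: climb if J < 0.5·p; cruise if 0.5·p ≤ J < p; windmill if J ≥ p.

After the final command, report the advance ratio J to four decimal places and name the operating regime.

set_propeller: D = 1.735 m, P = 0.992 m (p = P/D = 0.571758); state ← (V=0, rpm=0)
throttle_to(5245): rpm ← 5245
set_airspeed(22.78): V ← 22.78 m/s
adjust_airspeed(+16.35): V ← 22.78 +16.35 = 39.13 m/s
adjust_airspeed(+16.26): V ← 39.13 +16.26 = 55.39 m/s
final state: V = 55.39 m/s, rpm = 5245 → n = rpm/60 = 87.416667 rev/s
J = V / (n·D) = 55.39 / (87.416667 × 1.735) = 0.365206
regime bands: climb J<0.2859 | cruise [0.2859, 0.5718) | windmill J≥0.5718
J = 0.3652 → cruise

J = 0.3652, regime = cruise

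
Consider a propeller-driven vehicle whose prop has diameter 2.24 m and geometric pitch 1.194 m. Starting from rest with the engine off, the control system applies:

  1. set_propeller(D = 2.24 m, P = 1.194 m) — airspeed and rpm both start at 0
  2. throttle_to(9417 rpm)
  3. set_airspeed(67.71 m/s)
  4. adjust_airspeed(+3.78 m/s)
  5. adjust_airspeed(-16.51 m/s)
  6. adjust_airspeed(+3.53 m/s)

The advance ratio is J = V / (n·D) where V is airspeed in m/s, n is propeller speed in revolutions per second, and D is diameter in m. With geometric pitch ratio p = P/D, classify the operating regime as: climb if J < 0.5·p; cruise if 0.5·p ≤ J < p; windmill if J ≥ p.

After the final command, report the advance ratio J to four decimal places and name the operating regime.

J = 0.1664, regime = climb

set_propeller: D = 2.24 m, P = 1.194 m (p = P/D = 0.533036); state ← (V=0, rpm=0)
throttle_to(9417): rpm ← 9417
set_airspeed(67.71): V ← 67.71 m/s
adjust_airspeed(+3.78): V ← 67.71 +3.78 = 71.49 m/s
adjust_airspeed(-16.51): V ← 71.49 -16.51 = 54.98 m/s
adjust_airspeed(+3.53): V ← 54.98 +3.53 = 58.51 m/s
final state: V = 58.51 m/s, rpm = 9417 → n = rpm/60 = 156.950000 rev/s
J = V / (n·D) = 58.51 / (156.950000 × 2.24) = 0.166426
regime bands: climb J<0.2665 | cruise [0.2665, 0.5330) | windmill J≥0.5330
J = 0.1664 → climb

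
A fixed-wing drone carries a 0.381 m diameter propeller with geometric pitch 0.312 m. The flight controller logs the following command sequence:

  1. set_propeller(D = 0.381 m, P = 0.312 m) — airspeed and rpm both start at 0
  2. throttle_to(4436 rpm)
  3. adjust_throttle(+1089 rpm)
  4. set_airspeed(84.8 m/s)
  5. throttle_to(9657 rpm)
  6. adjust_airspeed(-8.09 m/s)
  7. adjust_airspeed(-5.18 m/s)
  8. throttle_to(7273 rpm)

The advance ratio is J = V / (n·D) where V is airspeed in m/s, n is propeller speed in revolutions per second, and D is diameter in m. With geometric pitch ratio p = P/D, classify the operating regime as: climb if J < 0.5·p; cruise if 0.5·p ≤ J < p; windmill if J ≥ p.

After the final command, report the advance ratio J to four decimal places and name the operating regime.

J = 1.5488, regime = windmill

set_propeller: D = 0.381 m, P = 0.312 m (p = P/D = 0.818898); state ← (V=0, rpm=0)
throttle_to(4436): rpm ← 4436
adjust_throttle(+1089): rpm ← 4436 +1089 = 5525
set_airspeed(84.8): V ← 84.8 m/s
throttle_to(9657): rpm ← 9657
adjust_airspeed(-8.09): V ← 84.8 -8.09 = 76.71 m/s
adjust_airspeed(-5.18): V ← 76.71 -5.18 = 71.53 m/s
throttle_to(7273): rpm ← 7273
final state: V = 71.53 m/s, rpm = 7273 → n = rpm/60 = 121.216667 rev/s
J = V / (n·D) = 71.53 / (121.216667 × 0.381) = 1.548820
regime bands: climb J<0.4094 | cruise [0.4094, 0.8189) | windmill J≥0.8189
J = 1.5488 → windmill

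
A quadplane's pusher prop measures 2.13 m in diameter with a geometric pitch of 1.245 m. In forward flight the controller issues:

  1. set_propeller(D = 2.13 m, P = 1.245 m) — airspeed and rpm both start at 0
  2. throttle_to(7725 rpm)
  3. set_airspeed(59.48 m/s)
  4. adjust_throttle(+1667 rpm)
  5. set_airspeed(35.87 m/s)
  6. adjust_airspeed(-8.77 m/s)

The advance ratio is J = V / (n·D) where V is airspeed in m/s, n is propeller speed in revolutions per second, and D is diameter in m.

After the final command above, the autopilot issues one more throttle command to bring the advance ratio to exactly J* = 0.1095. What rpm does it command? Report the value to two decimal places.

set_propeller: D = 2.13 m, P = 1.245 m (p = P/D = 0.584507); state ← (V=0, rpm=0)
throttle_to(7725): rpm ← 7725
set_airspeed(59.48): V ← 59.48 m/s
adjust_throttle(+1667): rpm ← 7725 +1667 = 9392
set_airspeed(35.87): V ← 35.87 m/s
adjust_airspeed(-8.77): V ← 35.87 -8.77 = 27.1 m/s
final state: V = 27.1 m/s, rpm = 9392 → n = rpm/60 = 156.533333 rev/s
target J* = 0.1095; solve J* = V/(n·D) for n: n = V/(J*·D) = 27.1/(0.1095 × 2.13) = 116.191824 rev/s
rpm = 60·n = 6971.509422

rpm = 6971.51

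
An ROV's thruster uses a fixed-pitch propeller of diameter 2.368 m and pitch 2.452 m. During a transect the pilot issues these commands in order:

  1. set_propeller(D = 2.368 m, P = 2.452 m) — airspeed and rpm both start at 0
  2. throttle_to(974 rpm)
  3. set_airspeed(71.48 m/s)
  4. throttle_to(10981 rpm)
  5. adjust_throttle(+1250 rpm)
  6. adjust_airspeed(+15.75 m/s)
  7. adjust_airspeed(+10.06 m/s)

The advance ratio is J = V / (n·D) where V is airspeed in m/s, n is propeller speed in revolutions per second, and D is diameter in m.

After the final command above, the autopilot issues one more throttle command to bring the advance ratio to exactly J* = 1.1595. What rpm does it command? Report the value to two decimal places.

rpm = 2126.02

set_propeller: D = 2.368 m, P = 2.452 m (p = P/D = 1.035473); state ← (V=0, rpm=0)
throttle_to(974): rpm ← 974
set_airspeed(71.48): V ← 71.48 m/s
throttle_to(10981): rpm ← 10981
adjust_throttle(+1250): rpm ← 10981 +1250 = 12231
adjust_airspeed(+15.75): V ← 71.48 +15.75 = 87.23 m/s
adjust_airspeed(+10.06): V ← 87.23 +10.06 = 97.29 m/s
final state: V = 97.29 m/s, rpm = 12231 → n = rpm/60 = 203.850000 rev/s
target J* = 1.1595; solve J* = V/(n·D) for n: n = V/(J*·D) = 97.29/(1.1595 × 2.368) = 35.433639 rev/s
rpm = 60·n = 2126.018321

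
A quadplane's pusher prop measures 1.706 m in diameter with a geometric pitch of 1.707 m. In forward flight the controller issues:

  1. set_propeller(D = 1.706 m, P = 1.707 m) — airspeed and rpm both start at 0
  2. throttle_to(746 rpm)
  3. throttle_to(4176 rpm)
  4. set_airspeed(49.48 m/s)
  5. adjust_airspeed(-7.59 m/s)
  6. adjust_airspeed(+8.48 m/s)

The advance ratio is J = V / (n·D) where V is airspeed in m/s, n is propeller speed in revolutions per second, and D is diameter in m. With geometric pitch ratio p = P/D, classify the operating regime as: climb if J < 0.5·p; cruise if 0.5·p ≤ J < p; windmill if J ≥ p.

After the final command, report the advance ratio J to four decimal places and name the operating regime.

set_propeller: D = 1.706 m, P = 1.707 m (p = P/D = 1.000586); state ← (V=0, rpm=0)
throttle_to(746): rpm ← 746
throttle_to(4176): rpm ← 4176
set_airspeed(49.48): V ← 49.48 m/s
adjust_airspeed(-7.59): V ← 49.48 -7.59 = 41.89 m/s
adjust_airspeed(+8.48): V ← 41.89 +8.48 = 50.37 m/s
final state: V = 50.37 m/s, rpm = 4176 → n = rpm/60 = 69.600000 rev/s
J = V / (n·D) = 50.37 / (69.600000 × 1.706) = 0.424213
regime bands: climb J<0.5003 | cruise [0.5003, 1.0006) | windmill J≥1.0006
J = 0.4242 → climb

J = 0.4242, regime = climb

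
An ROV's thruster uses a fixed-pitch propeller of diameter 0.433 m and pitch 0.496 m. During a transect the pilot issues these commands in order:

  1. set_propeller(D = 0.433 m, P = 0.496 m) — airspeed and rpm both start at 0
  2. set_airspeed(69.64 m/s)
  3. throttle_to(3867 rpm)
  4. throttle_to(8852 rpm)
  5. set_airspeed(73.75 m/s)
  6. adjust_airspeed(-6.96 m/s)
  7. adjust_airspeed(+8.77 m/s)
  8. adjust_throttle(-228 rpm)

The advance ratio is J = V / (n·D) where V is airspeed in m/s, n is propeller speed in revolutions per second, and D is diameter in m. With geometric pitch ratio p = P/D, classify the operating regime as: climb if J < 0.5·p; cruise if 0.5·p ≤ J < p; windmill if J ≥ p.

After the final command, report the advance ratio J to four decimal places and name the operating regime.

J = 1.2141, regime = windmill

set_propeller: D = 0.433 m, P = 0.496 m (p = P/D = 1.145497); state ← (V=0, rpm=0)
set_airspeed(69.64): V ← 69.64 m/s
throttle_to(3867): rpm ← 3867
throttle_to(8852): rpm ← 8852
set_airspeed(73.75): V ← 73.75 m/s
adjust_airspeed(-6.96): V ← 73.75 -6.96 = 66.79 m/s
adjust_airspeed(+8.77): V ← 66.79 +8.77 = 75.56 m/s
adjust_throttle(-228): rpm ← 8852 -228 = 8624
final state: V = 75.56 m/s, rpm = 8624 → n = rpm/60 = 143.733333 rev/s
J = V / (n·D) = 75.56 / (143.733333 × 0.433) = 1.214078
regime bands: climb J<0.5727 | cruise [0.5727, 1.1455) | windmill J≥1.1455
J = 1.2141 → windmill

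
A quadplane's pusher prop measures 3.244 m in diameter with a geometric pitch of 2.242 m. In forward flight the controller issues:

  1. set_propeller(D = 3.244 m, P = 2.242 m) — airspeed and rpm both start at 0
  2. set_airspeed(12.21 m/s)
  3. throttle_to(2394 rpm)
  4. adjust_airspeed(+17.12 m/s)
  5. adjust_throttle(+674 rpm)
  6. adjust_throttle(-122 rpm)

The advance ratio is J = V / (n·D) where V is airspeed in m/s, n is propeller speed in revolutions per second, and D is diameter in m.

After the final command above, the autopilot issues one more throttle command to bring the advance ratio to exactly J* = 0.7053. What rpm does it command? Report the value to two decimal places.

rpm = 769.15

set_propeller: D = 3.244 m, P = 2.242 m (p = P/D = 0.691122); state ← (V=0, rpm=0)
set_airspeed(12.21): V ← 12.21 m/s
throttle_to(2394): rpm ← 2394
adjust_airspeed(+17.12): V ← 12.21 +17.12 = 29.33 m/s
adjust_throttle(+674): rpm ← 2394 +674 = 3068
adjust_throttle(-122): rpm ← 3068 -122 = 2946
final state: V = 29.33 m/s, rpm = 2946 → n = rpm/60 = 49.100000 rev/s
target J* = 0.7053; solve J* = V/(n·D) for n: n = V/(J*·D) = 29.33/(0.7053 × 3.244) = 12.819094 rev/s
rpm = 60·n = 769.145643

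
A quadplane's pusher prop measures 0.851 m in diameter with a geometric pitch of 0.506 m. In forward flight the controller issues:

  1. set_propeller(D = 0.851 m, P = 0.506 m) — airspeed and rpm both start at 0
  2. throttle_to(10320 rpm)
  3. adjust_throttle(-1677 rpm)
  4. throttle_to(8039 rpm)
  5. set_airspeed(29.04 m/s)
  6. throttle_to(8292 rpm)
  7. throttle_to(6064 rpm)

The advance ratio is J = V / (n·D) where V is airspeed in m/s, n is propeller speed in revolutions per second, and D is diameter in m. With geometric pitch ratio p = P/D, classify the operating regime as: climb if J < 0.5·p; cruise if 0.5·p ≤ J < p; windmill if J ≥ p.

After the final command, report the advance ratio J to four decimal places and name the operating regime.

J = 0.3376, regime = cruise

set_propeller: D = 0.851 m, P = 0.506 m (p = P/D = 0.594595); state ← (V=0, rpm=0)
throttle_to(10320): rpm ← 10320
adjust_throttle(-1677): rpm ← 10320 -1677 = 8643
throttle_to(8039): rpm ← 8039
set_airspeed(29.04): V ← 29.04 m/s
throttle_to(8292): rpm ← 8292
throttle_to(6064): rpm ← 6064
final state: V = 29.04 m/s, rpm = 6064 → n = rpm/60 = 101.066667 rev/s
J = V / (n·D) = 29.04 / (101.066667 × 0.851) = 0.337644
regime bands: climb J<0.2973 | cruise [0.2973, 0.5946) | windmill J≥0.5946
J = 0.3376 → cruise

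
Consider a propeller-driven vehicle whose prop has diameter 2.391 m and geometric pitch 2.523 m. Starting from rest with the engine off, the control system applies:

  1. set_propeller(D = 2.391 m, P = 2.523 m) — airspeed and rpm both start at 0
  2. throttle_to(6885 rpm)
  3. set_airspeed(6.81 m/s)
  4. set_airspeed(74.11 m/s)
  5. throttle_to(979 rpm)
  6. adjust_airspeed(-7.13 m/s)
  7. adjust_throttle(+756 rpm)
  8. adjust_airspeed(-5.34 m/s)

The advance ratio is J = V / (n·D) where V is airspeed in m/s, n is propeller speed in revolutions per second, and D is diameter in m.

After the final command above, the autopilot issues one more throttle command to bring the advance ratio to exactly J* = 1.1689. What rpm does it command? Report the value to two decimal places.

rpm = 1323.30

set_propeller: D = 2.391 m, P = 2.523 m (p = P/D = 1.055207); state ← (V=0, rpm=0)
throttle_to(6885): rpm ← 6885
set_airspeed(6.81): V ← 6.81 m/s
set_airspeed(74.11): V ← 74.11 m/s
throttle_to(979): rpm ← 979
adjust_airspeed(-7.13): V ← 74.11 -7.13 = 66.98 m/s
adjust_throttle(+756): rpm ← 979 +756 = 1735
adjust_airspeed(-5.34): V ← 66.98 -5.34 = 61.64 m/s
final state: V = 61.64 m/s, rpm = 1735 → n = rpm/60 = 28.916667 rev/s
target J* = 1.1689; solve J* = V/(n·D) for n: n = V/(J*·D) = 61.64/(1.1689 × 2.391) = 22.054931 rev/s
rpm = 60·n = 1323.295835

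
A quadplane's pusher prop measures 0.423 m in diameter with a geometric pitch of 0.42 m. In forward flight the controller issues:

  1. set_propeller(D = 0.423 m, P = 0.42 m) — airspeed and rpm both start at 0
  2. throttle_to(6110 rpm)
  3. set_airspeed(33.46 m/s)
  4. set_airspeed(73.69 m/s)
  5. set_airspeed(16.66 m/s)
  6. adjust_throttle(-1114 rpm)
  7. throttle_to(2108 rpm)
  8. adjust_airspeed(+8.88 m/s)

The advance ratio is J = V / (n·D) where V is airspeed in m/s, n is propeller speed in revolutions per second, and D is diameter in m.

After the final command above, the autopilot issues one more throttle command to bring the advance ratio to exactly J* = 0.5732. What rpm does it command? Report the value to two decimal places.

set_propeller: D = 0.423 m, P = 0.42 m (p = P/D = 0.992908); state ← (V=0, rpm=0)
throttle_to(6110): rpm ← 6110
set_airspeed(33.46): V ← 33.46 m/s
set_airspeed(73.69): V ← 73.69 m/s
set_airspeed(16.66): V ← 16.66 m/s
adjust_throttle(-1114): rpm ← 6110 -1114 = 4996
throttle_to(2108): rpm ← 2108
adjust_airspeed(+8.88): V ← 16.66 +8.88 = 25.54 m/s
final state: V = 25.54 m/s, rpm = 2108 → n = rpm/60 = 35.133333 rev/s
target J* = 0.5732; solve J* = V/(n·D) for n: n = V/(J*·D) = 25.54/(0.5732 × 0.423) = 105.335399 rev/s
rpm = 60·n = 6320.123928

rpm = 6320.12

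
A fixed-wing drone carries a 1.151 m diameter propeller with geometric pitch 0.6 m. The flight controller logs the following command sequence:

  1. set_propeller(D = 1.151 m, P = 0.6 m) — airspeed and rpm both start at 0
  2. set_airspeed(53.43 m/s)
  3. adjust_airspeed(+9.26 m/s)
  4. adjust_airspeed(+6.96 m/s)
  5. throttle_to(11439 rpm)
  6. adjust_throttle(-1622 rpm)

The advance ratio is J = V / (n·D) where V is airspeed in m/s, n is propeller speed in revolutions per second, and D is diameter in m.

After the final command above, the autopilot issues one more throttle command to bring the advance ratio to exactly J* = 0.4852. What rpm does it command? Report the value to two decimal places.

set_propeller: D = 1.151 m, P = 0.6 m (p = P/D = 0.521286); state ← (V=0, rpm=0)
set_airspeed(53.43): V ← 53.43 m/s
adjust_airspeed(+9.26): V ← 53.43 +9.26 = 62.69 m/s
adjust_airspeed(+6.96): V ← 62.69 +6.96 = 69.65 m/s
throttle_to(11439): rpm ← 11439
adjust_throttle(-1622): rpm ← 11439 -1622 = 9817
final state: V = 69.65 m/s, rpm = 9817 → n = rpm/60 = 163.616667 rev/s
target J* = 0.4852; solve J* = V/(n·D) for n: n = V/(J*·D) = 69.65/(0.4852 × 1.151) = 124.716813 rev/s
rpm = 60·n = 7483.008789

rpm = 7483.01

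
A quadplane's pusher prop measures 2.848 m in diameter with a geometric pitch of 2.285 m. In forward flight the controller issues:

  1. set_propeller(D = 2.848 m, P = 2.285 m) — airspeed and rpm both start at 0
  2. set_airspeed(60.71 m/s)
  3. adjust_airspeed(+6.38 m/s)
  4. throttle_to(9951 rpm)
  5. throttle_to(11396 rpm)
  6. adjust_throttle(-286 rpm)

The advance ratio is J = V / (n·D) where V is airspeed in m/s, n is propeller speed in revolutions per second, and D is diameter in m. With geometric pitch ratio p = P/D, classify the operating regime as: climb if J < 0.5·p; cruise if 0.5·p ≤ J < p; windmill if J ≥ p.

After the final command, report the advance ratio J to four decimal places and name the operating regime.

set_propeller: D = 2.848 m, P = 2.285 m (p = P/D = 0.802317); state ← (V=0, rpm=0)
set_airspeed(60.71): V ← 60.71 m/s
adjust_airspeed(+6.38): V ← 60.71 +6.38 = 67.09 m/s
throttle_to(9951): rpm ← 9951
throttle_to(11396): rpm ← 11396
adjust_throttle(-286): rpm ← 11396 -286 = 11110
final state: V = 67.09 m/s, rpm = 11110 → n = rpm/60 = 185.166667 rev/s
J = V / (n·D) = 67.09 / (185.166667 × 2.848) = 0.127220
regime bands: climb J<0.4012 | cruise [0.4012, 0.8023) | windmill J≥0.8023
J = 0.1272 → climb

J = 0.1272, regime = climb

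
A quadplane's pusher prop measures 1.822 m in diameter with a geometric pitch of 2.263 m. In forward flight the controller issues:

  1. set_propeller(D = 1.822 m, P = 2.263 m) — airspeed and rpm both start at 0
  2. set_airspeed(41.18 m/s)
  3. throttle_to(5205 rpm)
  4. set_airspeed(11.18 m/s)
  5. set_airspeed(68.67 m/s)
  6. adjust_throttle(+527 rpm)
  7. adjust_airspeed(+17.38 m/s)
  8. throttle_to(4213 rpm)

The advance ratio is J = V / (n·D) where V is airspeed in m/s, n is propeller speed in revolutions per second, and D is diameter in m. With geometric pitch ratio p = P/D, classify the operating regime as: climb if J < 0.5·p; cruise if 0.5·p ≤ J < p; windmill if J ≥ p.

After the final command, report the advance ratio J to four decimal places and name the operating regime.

J = 0.6726, regime = cruise

set_propeller: D = 1.822 m, P = 2.263 m (p = P/D = 1.242042); state ← (V=0, rpm=0)
set_airspeed(41.18): V ← 41.18 m/s
throttle_to(5205): rpm ← 5205
set_airspeed(11.18): V ← 11.18 m/s
set_airspeed(68.67): V ← 68.67 m/s
adjust_throttle(+527): rpm ← 5205 +527 = 5732
adjust_airspeed(+17.38): V ← 68.67 +17.38 = 86.05 m/s
throttle_to(4213): rpm ← 4213
final state: V = 86.05 m/s, rpm = 4213 → n = rpm/60 = 70.216667 rev/s
J = V / (n·D) = 86.05 / (70.216667 × 1.822) = 0.672608
regime bands: climb J<0.6210 | cruise [0.6210, 1.2420) | windmill J≥1.2420
J = 0.6726 → cruise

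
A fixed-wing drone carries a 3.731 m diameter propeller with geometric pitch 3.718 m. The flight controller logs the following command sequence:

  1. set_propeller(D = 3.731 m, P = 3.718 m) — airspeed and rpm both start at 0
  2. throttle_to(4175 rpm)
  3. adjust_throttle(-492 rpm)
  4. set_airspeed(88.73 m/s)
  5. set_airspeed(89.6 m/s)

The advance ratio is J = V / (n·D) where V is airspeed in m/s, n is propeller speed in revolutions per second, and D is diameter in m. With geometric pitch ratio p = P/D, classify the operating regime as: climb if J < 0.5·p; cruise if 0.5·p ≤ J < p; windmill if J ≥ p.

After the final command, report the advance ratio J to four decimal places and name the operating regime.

set_propeller: D = 3.731 m, P = 3.718 m (p = P/D = 0.996516); state ← (V=0, rpm=0)
throttle_to(4175): rpm ← 4175
adjust_throttle(-492): rpm ← 4175 -492 = 3683
set_airspeed(88.73): V ← 88.73 m/s
set_airspeed(89.6): V ← 89.6 m/s
final state: V = 89.6 m/s, rpm = 3683 → n = rpm/60 = 61.383333 rev/s
J = V / (n·D) = 89.6 / (61.383333 × 3.731) = 0.391230
regime bands: climb J<0.4983 | cruise [0.4983, 0.9965) | windmill J≥0.9965
J = 0.3912 → climb

J = 0.3912, regime = climb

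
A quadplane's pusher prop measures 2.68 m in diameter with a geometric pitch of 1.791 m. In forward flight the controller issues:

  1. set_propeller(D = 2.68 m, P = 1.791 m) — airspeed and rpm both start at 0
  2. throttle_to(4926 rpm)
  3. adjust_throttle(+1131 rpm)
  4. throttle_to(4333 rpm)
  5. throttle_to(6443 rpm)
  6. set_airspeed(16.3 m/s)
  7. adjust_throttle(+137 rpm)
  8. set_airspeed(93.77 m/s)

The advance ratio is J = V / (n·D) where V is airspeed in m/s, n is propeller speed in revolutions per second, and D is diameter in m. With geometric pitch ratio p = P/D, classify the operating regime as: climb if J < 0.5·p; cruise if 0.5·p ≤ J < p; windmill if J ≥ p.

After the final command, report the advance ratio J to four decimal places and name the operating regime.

J = 0.3190, regime = climb

set_propeller: D = 2.68 m, P = 1.791 m (p = P/D = 0.668284); state ← (V=0, rpm=0)
throttle_to(4926): rpm ← 4926
adjust_throttle(+1131): rpm ← 4926 +1131 = 6057
throttle_to(4333): rpm ← 4333
throttle_to(6443): rpm ← 6443
set_airspeed(16.3): V ← 16.3 m/s
adjust_throttle(+137): rpm ← 6443 +137 = 6580
set_airspeed(93.77): V ← 93.77 m/s
final state: V = 93.77 m/s, rpm = 6580 → n = rpm/60 = 109.666667 rev/s
J = V / (n·D) = 93.77 / (109.666667 × 2.68) = 0.319047
regime bands: climb J<0.3341 | cruise [0.3341, 0.6683) | windmill J≥0.6683
J = 0.3190 → climb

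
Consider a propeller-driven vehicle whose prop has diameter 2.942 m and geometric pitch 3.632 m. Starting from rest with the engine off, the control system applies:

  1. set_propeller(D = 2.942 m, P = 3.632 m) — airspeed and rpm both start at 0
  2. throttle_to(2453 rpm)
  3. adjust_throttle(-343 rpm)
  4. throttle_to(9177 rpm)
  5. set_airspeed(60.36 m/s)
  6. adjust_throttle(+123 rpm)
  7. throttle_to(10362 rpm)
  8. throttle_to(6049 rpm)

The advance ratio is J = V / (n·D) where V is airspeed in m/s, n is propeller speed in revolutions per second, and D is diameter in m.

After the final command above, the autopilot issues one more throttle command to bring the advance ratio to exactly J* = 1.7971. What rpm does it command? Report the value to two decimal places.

set_propeller: D = 2.942 m, P = 3.632 m (p = P/D = 1.234534); state ← (V=0, rpm=0)
throttle_to(2453): rpm ← 2453
adjust_throttle(-343): rpm ← 2453 -343 = 2110
throttle_to(9177): rpm ← 9177
set_airspeed(60.36): V ← 60.36 m/s
adjust_throttle(+123): rpm ← 9177 +123 = 9300
throttle_to(10362): rpm ← 10362
throttle_to(6049): rpm ← 6049
final state: V = 60.36 m/s, rpm = 6049 → n = rpm/60 = 100.816667 rev/s
target J* = 1.7971; solve J* = V/(n·D) for n: n = V/(J*·D) = 60.36/(1.7971 × 2.942) = 11.416535 rev/s
rpm = 60·n = 684.992110

rpm = 684.99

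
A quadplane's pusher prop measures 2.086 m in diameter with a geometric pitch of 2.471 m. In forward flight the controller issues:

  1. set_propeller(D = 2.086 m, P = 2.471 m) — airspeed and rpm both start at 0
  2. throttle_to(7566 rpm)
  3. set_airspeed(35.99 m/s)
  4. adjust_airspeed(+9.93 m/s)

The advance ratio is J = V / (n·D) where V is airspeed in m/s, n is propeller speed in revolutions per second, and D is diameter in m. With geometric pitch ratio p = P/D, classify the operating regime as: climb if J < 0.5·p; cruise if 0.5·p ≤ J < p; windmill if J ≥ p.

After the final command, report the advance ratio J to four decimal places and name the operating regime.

set_propeller: D = 2.086 m, P = 2.471 m (p = P/D = 1.184564); state ← (V=0, rpm=0)
throttle_to(7566): rpm ← 7566
set_airspeed(35.99): V ← 35.99 m/s
adjust_airspeed(+9.93): V ← 35.99 +9.93 = 45.92 m/s
final state: V = 45.92 m/s, rpm = 7566 → n = rpm/60 = 126.100000 rev/s
J = V / (n·D) = 45.92 / (126.100000 × 2.086) = 0.174571
regime bands: climb J<0.5923 | cruise [0.5923, 1.1846) | windmill J≥1.1846
J = 0.1746 → climb

J = 0.1746, regime = climb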